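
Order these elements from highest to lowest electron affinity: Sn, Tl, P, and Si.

Si is in period 3, group 14; P is in period 3, group 15; Sn is in period 5, group 14; Tl is in period 6, group 13.
Atoms with high Z_eff and room in the valence shell (especially the halogens) have the most exothermic electron affinities.
Here both period and group differ, so the two effects have to be weighed against each other.
P > Tl: relative to Tl, both the across-period and down-group shifts push P's electron affinity up.
Sn > P: this pair runs against the simple trend — see the exception note.
Si > Sn: they share group 14; the group trend gives Si the larger value.
Note the exception: Sn has a higher electron affinity than P, contrary to the simple trend — adding an electron to P's half-filled np³ subshell costs electron-pairing energy.
Note the exception: Si has a higher electron affinity than P, contrary to the simple trend — adding an electron to P's half-filled 3p³ is unfavourable, so Si (3p²) has the more exothermic EA.
Approximate values (kJ/mol): Si 134, P 72, Sn 107, Tl 19.
So from highest to lowest: Si > Sn > P > Tl.

Si > Sn > P > Tl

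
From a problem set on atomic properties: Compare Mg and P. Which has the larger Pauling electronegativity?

EN rises left→right (higher Z_eff, smaller atoms) and falls top→bottom (larger, more shielded atoms).
All lie in period 3, so electronegativity increases left to right.
So P has the larger Pauling electronegativity (P > Mg).

P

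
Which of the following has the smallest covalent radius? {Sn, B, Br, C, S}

C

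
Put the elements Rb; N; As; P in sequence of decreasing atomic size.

Moving right in a period, electrons are added to the same shell under a stronger nuclear pull, so atoms get smaller; moving down, a new shell is opened and atoms get larger.
Neither a single period nor a single group — weigh both effects.
P > N: P sits below N in group 15, so the down-group effect alone puts P larger.
As > P: As sits below P in group 15, so the down-group effect alone puts As larger.
Rb > As: relative to As, both the across-period and down-group shifts push Rb's atomic radius up.
Tabulated atomic radius (pm): N 71, P 111, As 121, Rb 210.
So from largest to smallest: Rb > As > P > N.

Rb > As > P > N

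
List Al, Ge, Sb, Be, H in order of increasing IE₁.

H is in period 1, group 1; Be is in period 2, group 2; Al is in period 3, group 13; Ge is in period 4, group 14; Sb is in period 5, group 15.
Removing the outermost electron gets harder across a period and easier down a group.
A diagonal step moves right (one effect) and down (the opposite effect) at once.
Ge > Al: period and group pull opposite ways; the across-period shift dominates (762 vs 578 kJ/mol).
Sb > Ge: period and group pull opposite ways; the across-period shift dominates (831 vs 762 kJ/mol).
Be > Sb: period and group pull opposite ways; the down-group shift dominates (900 vs 831 kJ/mol).
H > Be: period and group pull opposite ways; the down-group shift dominates (1312 vs 900 kJ/mol).
Tabulated first ionization energy (kJ/mol): H 1312, Be 900, Al 578, Ge 762, Sb 831.
So from lowest to highest: Al < Ge < Sb < Be < H.

Al < Ge < Sb < Be < H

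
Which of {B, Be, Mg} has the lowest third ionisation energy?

B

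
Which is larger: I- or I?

Forming I- adds 1 electron to I. More electron–electron repulsion in the same shell, with unchanged nuclear charge, lets the cloud expand.
An anion is larger than its parent atom: I- > I.

I-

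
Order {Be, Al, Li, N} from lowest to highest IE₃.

Al < N < Li < Be

The third ionization energy removes an electron from the +2 ion. For each element: Be²⁺ is the bare [He] core; Al²⁺ still has 1 valence electron; Li²⁺ is already 1 electron into the core; N²⁺ still has 3 valence electrons.
Core electrons are held far more tightly than valence electrons, so Li and Be top the IE_3 order.
Valence configurations: Al²⁺ [Ne]3s¹, N²⁺ [He]2s²2p¹.
Tabulated IE_3 (kJ/mol): Be 14849, Al 2745, Li 11815, N 4578.
Putting it together, IE_3: Al < N < Li < Be.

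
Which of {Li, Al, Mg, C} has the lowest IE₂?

Mg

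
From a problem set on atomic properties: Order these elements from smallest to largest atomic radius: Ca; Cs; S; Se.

S < Se < Ca < Cs

S is in period 3, group 16; Ca is in period 4, group 2; Se is in period 4, group 16; Cs is in period 6, group 1.
Across a period the added protons contract the valence shell; down a group each new principal shell makes the atom larger.
Neither a single period nor a single group — weigh both effects.
Se > S: Se sits below S in group 16, so the down-group effect alone puts Se larger.
Ca > Se: Ca lies to the left of Se in period 4, so the across-period effect alone puts Ca larger.
Cs > Ca: relative to Ca, both the across-period and down-group shifts push Cs's atomic radius up.
Approximate values (pm): S 103, Ca 171, Se 116, Cs 232.
So from smallest to largest: S < Se < Ca < Cs.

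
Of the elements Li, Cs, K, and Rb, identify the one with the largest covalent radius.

Cs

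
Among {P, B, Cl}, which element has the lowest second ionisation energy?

P

Consider each +1 ion: P⁺ still has 4 valence electrons; B⁺ still has 2 valence electrons; Cl⁺ still has 6 valence electrons.
All are still removing valence electrons, so compare the +1 ions as you would atoms: IE_2 generally rises across a period (higher Z_eff) and falls down a group (larger shell), subject to the usual subshell exceptions.
Valence configurations: P⁺ [Ne]3s²3p², B⁺ [He]2s², Cl⁺ [Ne]3s²3p⁴.
Tabulated IE_2 (kJ/mol): P 1907, B 2427, Cl 2298.
Putting it together, IE_2: P < Cl < B.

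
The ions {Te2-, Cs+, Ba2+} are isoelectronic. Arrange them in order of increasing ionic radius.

Ba2+ < Cs+ < Te2-

All of these have 54 electrons, so size is governed by nuclear charge alone: the more protons, the stronger the pull on the same electron cloud, and the smaller the ion.
Nuclear charges: Ba2+ (Z=56), Cs+ (Z=55), Te2- (Z=52).
Smallest to largest: Ba2+ < Cs+ < Te2-.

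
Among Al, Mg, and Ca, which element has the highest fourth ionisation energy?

Al

Consider each +3 ion: Al³⁺ is the bare [Ne] core; Mg³⁺ is already 1 electron into the core; Ca³⁺ is already 1 electron into the core.
All of these are removing an electron from a noble-gas core or deeper; the smaller core (lower principal quantum number) is held far more tightly, and within a period the higher nuclear charge binds the same core more tightly.
Approximate IE_4 values (kJ/mol): Al 11577, Mg 10543, Ca 6491.
Overall IE_4 order: Ca < Mg < Al.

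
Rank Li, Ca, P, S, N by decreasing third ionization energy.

Li, Ca, N, S, P

Consider each +2 ion: Li²⁺ is already 1 electron into the core; Ca²⁺ is the bare [Ar] core; P²⁺ still has 3 valence electrons; S²⁺ still has 4 valence electrons; N²⁺ still has 3 valence electrons.
Pulling an electron out of a noble-gas core costs far more than removing a remaining valence electron, so Ca and Li sit at the high end of IE_3.
Valence configurations: P²⁺ [Ne]3s²3p¹, S²⁺ [Ne]3s²3p², N²⁺ [He]2s²2p¹.
Approximate IE_3 values (kJ/mol): Li 11815, Ca 4912, P 2914, S 3357, N 4578.
Putting it together, IE_3: P < S < N < Ca < Li.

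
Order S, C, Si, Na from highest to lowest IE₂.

Na, C, S, Si

IE_2 is the cost of taking one more electron from the +1 cation: S⁺ still has 5 valence electrons; C⁺ still has 3 valence electrons; Si⁺ still has 3 valence electrons; Na⁺ is the bare [Ne] core.
Core electrons are held far more tightly than valence electrons, so Na tops the IE_2 order.
Valence configurations: S⁺ [Ne]3s²3p³, C⁺ [He]2s²2p¹, Si⁺ [Ne]3s²3p¹.
Approximate IE_2 values (kJ/mol): S 2252, C 2353, Si 1577, Na 4562.
Overall IE_2 order: Si < S < C < Na.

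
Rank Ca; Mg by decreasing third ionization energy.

Mg > Ca

IE_3 is the cost of taking one more electron from the +2 cation: Ca²⁺ is the bare [Ar] core; Mg²⁺ is the bare [Ne] core.
All of these are removing an electron from a noble-gas core or deeper; the smaller core (lower principal quantum number) is held far more tightly, and within a period the higher nuclear charge binds the same core more tightly.
The numbers (kJ/mol): Ca 4912, Mg 7733.
Putting it together, IE_3: Ca < Mg.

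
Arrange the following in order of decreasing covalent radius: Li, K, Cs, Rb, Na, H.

Cs > Rb > K > Na > Li > H

Radius decreases left→right (rising Z_eff, same n) and increases top→bottom (higher n).
All are in group 1, so atomic radius increases down the group.
So from largest to smallest: Cs > Rb > K > Na > Li > H.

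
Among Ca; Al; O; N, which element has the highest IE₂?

O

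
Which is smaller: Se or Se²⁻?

Forming Se²⁻ adds 2 electrons to Se. More electron–electron repulsion in the same shell, with unchanged nuclear charge, lets the cloud expand.
An anion is larger than its parent atom: Se²⁻ > Se.

Se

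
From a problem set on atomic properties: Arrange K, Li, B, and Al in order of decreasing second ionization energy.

The second ionization energy removes an electron from the +1 ion. For each element: K⁺ is the bare [Ar] core; Li⁺ is the bare [He] core; B⁺ still has 2 valence electrons; Al⁺ still has 2 valence electrons.
Breaking into a closed-shell core is much more expensive than removing a leftover valence electron — K and Li have the largest IE_2 here.
Valence configurations: B⁺ [He]2s², Al⁺ [Ne]3s².
The numbers (kJ/mol): K 3052, Li 7298, B 2427, Al 1817.
Overall IE_2 order: Al < B < K < Li.

Li, K, B, Al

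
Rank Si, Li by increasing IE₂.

Si, Li

Consider each +1 ion: Si⁺ still has 3 valence electrons; Li⁺ is the bare [He] core.
Core electrons are held far more tightly than valence electrons, so Li tops the IE_2 order.
The numbers (kJ/mol): Si 1577, Li 7298.
Overall IE_2 order: Si < Li.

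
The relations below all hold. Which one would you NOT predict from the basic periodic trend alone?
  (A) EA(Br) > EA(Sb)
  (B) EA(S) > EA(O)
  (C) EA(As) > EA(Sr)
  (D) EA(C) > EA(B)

The general trend: electron affinity increases across a period and decreases down a group.
(A) Br (period 4, group 17) vs Sb (period 5, group 15): the stated order agrees with the simple trend.
(B) S (period 3, group 16) vs O (period 2, group 16): the stated order contradicts the simple trend.
(C) As (period 4, group 15) vs Sr (period 5, group 2): the stated order agrees with the simple trend.
(D) C (period 2, group 14) vs B (period 2, group 13): the stated order agrees with the simple trend.
The exception is (B): the compact 2p subshell of O repels the added electron more than S's larger 3p does.

(B)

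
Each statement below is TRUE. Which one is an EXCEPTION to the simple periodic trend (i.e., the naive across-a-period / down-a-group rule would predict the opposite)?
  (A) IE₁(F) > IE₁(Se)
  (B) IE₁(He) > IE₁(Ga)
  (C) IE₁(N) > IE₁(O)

The general trend: first ionization energy increases across a period and decreases down a group.
(A) F (period 2, group 17) vs Se (period 4, group 16): the stated order agrees with the simple trend.
(B) He (period 1, group 18) vs Ga (period 4, group 13): the stated order agrees with the simple trend.
(C) N (period 2, group 15) vs O (period 2, group 16): the stated order contradicts the simple trend.
The exception is (C): pairing an electron in O's 2p⁴ costs repulsion energy, so O ionizes more easily than half-filled N (2p³).

(C)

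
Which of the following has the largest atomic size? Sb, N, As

Sb

N is in period 2, group 15; As is in period 4, group 15; Sb is in period 5, group 15.
Across a period the added protons contract the valence shell; down a group each new principal shell makes the atom larger.
All are in group 15, so atomic radius increases down the group.
The largest atomic size among these belongs to Sb.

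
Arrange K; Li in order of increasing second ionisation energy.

K, Li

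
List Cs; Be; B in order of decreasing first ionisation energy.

Be, B, Cs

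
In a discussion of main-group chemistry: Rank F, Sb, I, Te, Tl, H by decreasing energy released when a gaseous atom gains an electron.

H is in period 1, group 1; F is in period 2, group 17; Sb is in period 5, group 15; Te is in period 5, group 16; I is in period 5, group 17; Tl is in period 6, group 13.
Atoms with high Z_eff and room in the valence shell (especially the halogens) have the most exothermic electron affinities.
Here both period and group differ, so the two effects have to be weighed against each other.
H > Tl: period and group pull opposite ways; the down-group shift dominates (73 vs 19 kJ/mol).
Sb > H: period and group pull opposite ways; the across-period shift dominates (103 vs 73 kJ/mol).
Te > Sb: Te lies to the right of Sb in period 5, so the across-period effect alone puts Te higher.
I > Te: both are in period 5; the period trend gives I the larger value.
F > I: F sits above I in group 17, so the down-group effect alone puts F higher.
Approximate values (kJ/mol): H 73, F 328, Sb 103, Te 190, I 295, Tl 19.
So from highest to lowest: F > I > Te > Sb > H > Tl.

F > I > Te > Sb > H > Tl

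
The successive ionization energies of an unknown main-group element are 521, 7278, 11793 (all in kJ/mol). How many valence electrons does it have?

1

Look for the largest jump between consecutive ionization energies: IE2/IE1 ≈ 14.0, far larger than any earlier ratio.
That jump marks the point where a core electron is being removed. So the atom has 1 valence electron.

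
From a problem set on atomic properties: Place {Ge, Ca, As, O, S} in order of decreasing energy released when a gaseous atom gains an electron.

O is in period 2, group 16; S is in period 3, group 16; Ca is in period 4, group 2; Ge is in period 4, group 14; As is in period 4, group 15.
EA tends to increase across a period and decrease down a group, though the pattern is less regular than for IE or radius.
These span different periods and groups, so the two trends combine.
As > Ca: both are in period 4; the period trend gives As the larger value.
Ge > As: this pair runs against the simple trend — see the exception note.
O > Ge: both effects reinforce here, so O is clearly the higher of the two.
S > O: this pair runs against the simple trend — see the exception note.
Note the exception: Ge has a higher electron affinity than As, contrary to the simple trend — adding an electron to As's half-filled 4p³ is unfavourable, so Ge (4p²) has the more exothermic EA.
Note the exception: S has a higher electron affinity than O, contrary to the simple trend — the compact 2p subshell of O repels the added electron more than S's larger 3p does.
Approximate values (kJ/mol): O 141, S 200, Ca 2, Ge 119, As 78.
So from highest to lowest: S > O > Ge > As > Ca.

S > O > Ge > As > Ca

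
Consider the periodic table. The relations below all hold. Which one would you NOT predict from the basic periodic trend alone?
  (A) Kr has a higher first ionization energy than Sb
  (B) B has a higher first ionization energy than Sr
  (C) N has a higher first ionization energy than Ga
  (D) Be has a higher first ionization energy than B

(D)

The general trend: first ionization energy increases across a period and decreases down a group.
(A) Kr (period 4, group 18) vs Sb (period 5, group 15): the stated order agrees with the simple trend.
(B) B (period 2, group 13) vs Sr (period 5, group 2): the stated order agrees with the simple trend.
(C) N (period 2, group 15) vs Ga (period 4, group 13): the stated order agrees with the simple trend.
(D) Be (period 2, group 2) vs B (period 2, group 13): the stated order contradicts the simple trend.
The exception is (D): removing B's lone 2p electron is easier than breaking Be's filled 2s².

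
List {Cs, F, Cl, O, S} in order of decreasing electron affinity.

Adding an electron releases more energy for atoms nearer the top right (short of the noble gases).
Neither a single period nor a single group — weigh both effects.
O > Cs: relative to Cs, both the across-period and down-group shifts push O's electron affinity up.
S > O: this pair runs against the simple trend — see the exception note.
F > S: relative to S, both the across-period and down-group shifts push F's electron affinity up.
Cl > F: this pair runs against the simple trend — see the exception note.
Note the exception: S has a higher electron affinity than O, contrary to the simple trend — the compact 2p subshell of O repels the added electron more than S's larger 3p does.
Note the exception: Cl has a higher electron affinity than F, contrary to the simple trend — F's small 2p subshell makes the incoming electron feel strong e⁻–e⁻ repulsion, so Cl actually releases more energy on gaining an electron.
For reference (kJ/mol): O 141, F 328, S 200, Cl 349, Cs 46.
So from highest to lowest: Cl > F > S > O > Cs.

Cl, F, S, O, Cs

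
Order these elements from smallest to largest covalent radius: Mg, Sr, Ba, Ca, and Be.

Be < Mg < Ca < Sr < Ba

Be is in period 2, group 2; Mg is in period 3, group 2; Ca is in period 4, group 2; Sr is in period 5, group 2; Ba is in period 6, group 2.
Atomic radius shrinks across a period as nuclear charge pulls the same shell inward, and grows down a group as new shells are added.
All are in group 2, so atomic radius increases down the group.
So from smallest to largest: Be < Mg < Ca < Sr < Ba.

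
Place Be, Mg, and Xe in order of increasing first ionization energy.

Mg, Be, Xe

Removing the outermost electron gets harder across a period and easier down a group.
These span different periods and groups, so the two trends combine.
Be > Mg: they share group 2; the group trend gives Be the larger value.
Xe > Be: period and group pull opposite ways; the across-period shift dominates (1170 vs 900 kJ/mol).
For reference (kJ/mol): Be 900, Mg 738, Xe 1170.
So from lowest to highest: Mg < Be < Xe.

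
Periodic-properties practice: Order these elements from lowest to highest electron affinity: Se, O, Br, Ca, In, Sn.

O is in period 2, group 16; Ca is in period 4, group 2; Se is in period 4, group 16; Br is in period 4, group 17; In is in period 5, group 13; Sn is in period 5, group 14.
EA tends to increase across a period and decrease down a group, though the pattern is less regular than for IE or radius.
Here both period and group differ, so the two effects have to be weighed against each other.
In > Ca: the two effects oppose for this pair; the across-period effect wins (29 vs 2 kJ/mol).
Sn > In: both are in period 5; the period trend gives Sn the larger value.
O > Sn: relative to Sn, both the across-period and down-group shifts push O's electron affinity up.
Se > O: this pair runs against the simple trend — see the exception note.
Br > Se: Br lies to the right of Se in period 4, so the across-period effect alone puts Br higher.
Note the exception: Se has a higher electron affinity than O, contrary to the simple trend — O's compact 2p subshell gives strong electron–electron repulsion on the added electron.
For reference (kJ/mol): O 141, Ca 2, Se 195, Br 325, In 29, Sn 107.
So from lowest to highest: Ca < In < Sn < O < Se < Br.

Ca < In < Sn < O < Se < Br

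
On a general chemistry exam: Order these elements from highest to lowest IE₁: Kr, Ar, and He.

He, Ar, Kr

He is in period 1, group 18; Ar is in period 3, group 18; Kr is in period 4, group 18.
Across a period the outer electron is held more tightly (higher IE₁); down a group it sits in a higher shell, more shielded, and comes off more easily.
All are in group 18, so first ionization energy increases up the group.
So from highest to lowest: He > Ar > Kr.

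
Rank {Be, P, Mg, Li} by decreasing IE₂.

IE_2 is the cost of taking one more electron from the +1 cation: Be⁺ still has 1 valence electron; P⁺ still has 4 valence electrons; Mg⁺ still has 1 valence electron; Li⁺ is the bare [He] core.
Breaking into a closed-shell core is much more expensive than removing a leftover valence electron — Li has the largest IE_2 here.
Valence configurations: Be⁺ [He]2s¹, P⁺ [Ne]3s²3p², Mg⁺ [Ne]3s¹.
Tabulated IE_2 (kJ/mol): Be 1757, P 1907, Mg 1451, Li 7298.
So the second ionization energies run Mg < Be < P < Li.

Li > P > Be > Mg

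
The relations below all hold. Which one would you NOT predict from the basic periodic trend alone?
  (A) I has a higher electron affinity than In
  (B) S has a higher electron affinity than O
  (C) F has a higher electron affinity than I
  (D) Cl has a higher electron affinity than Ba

(B)

The general trend: electron affinity increases across a period and decreases down a group.
(A) I (period 5, group 17) vs In (period 5, group 13): the stated order agrees with the simple trend.
(B) S (period 3, group 16) vs O (period 2, group 16): the stated order contradicts the simple trend.
(C) F (period 2, group 17) vs I (period 5, group 17): the stated order agrees with the simple trend.
(D) Cl (period 3, group 17) vs Ba (period 6, group 2): the stated order agrees with the simple trend.
The exception is (B): the compact 2p subshell of O repels the added electron more than S's larger 3p does.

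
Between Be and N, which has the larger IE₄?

Be

After 3 electrons have been removed, what remains? Be³⁺ is already 1 electron into the core; N³⁺ still has 2 valence electrons.
Pulling an electron out of a noble-gas core costs far more than removing a remaining valence electron, so Be sits at the high end of IE_4.
Tabulated IE_4 (kJ/mol): Be 21007, N 7475.
So the fourth ionization energies run N < Be.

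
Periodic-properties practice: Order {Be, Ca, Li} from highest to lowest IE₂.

Consider each +1 ion: Be⁺ still has 1 valence electron; Ca⁺ still has 1 valence electron; Li⁺ is the bare [He] core.
Core electrons are held far more tightly than valence electrons, so Li tops the IE_2 order.
Valence configurations: Be⁺ [He]2s¹, Ca⁺ [Ar]4s¹.
Approximate IE_2 values (kJ/mol): Be 1757, Ca 1145, Li 7298.
So the second ionization energies run Ca < Be < Li.

Li, Be, Ca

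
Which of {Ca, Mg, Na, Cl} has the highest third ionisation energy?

Mg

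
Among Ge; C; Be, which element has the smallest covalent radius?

C

Be is in period 2, group 2; C is in period 2, group 14; Ge is in period 4, group 14.
Atomic radius shrinks across a period as nuclear charge pulls the same shell inward, and grows down a group as new shells are added.
Here both period and group differ, so the two effects have to be weighed against each other.
Be > C: Be lies to the left of C in period 2, so the across-period effect alone puts Be larger.
Ge > Be: period and group pull opposite ways; the down-group shift dominates (121 vs 102 pm).
Approximate values (pm): Be 102, C 75, Ge 121.
The smallest covalent radius among these belongs to C.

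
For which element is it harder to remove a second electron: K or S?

K

After 1 electron has been removed, what remains? K⁺ is the bare [Ar] core; S⁺ still has 5 valence electrons.
Pulling an electron out of a noble-gas core costs far more than removing a remaining valence electron, so K sits at the high end of IE_2.
The numbers (kJ/mol): K 3052, S 2252.
Overall IE_2 order: S < K.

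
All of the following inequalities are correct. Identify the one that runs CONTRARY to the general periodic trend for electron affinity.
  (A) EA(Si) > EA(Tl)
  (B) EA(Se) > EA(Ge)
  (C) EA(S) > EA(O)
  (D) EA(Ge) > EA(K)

(C)

The general trend: electron affinity increases across a period and decreases down a group.
(A) Si (period 3, group 14) vs Tl (period 6, group 13): the stated order agrees with the simple trend.
(B) Se (period 4, group 16) vs Ge (period 4, group 14): the stated order agrees with the simple trend.
(C) S (period 3, group 16) vs O (period 2, group 16): the stated order contradicts the simple trend.
(D) Ge (period 4, group 14) vs K (period 4, group 1): the stated order agrees with the simple trend.
The exception is (C): the compact 2p subshell of O repels the added electron more than S's larger 3p does.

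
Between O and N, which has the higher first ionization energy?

N

First ionization energy rises across a period (greater Z_eff holds electrons more tightly) and falls down a group (valence electrons are farther from the nucleus).
All lie in period 2; the across-period trend (first ionization energy increases left to right) applies, with the exception below.
Note the exception: N has a higher first ionization energy than O, contrary to the simple trend — pairing an electron in O's 2p⁴ costs repulsion energy, so O ionizes more easily than half-filled N (2p³).
For reference (kJ/mol): N 1402, O 1314.
So N has the higher first ionization energy (N > O).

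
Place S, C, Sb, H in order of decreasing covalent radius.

Sb, S, C, H

H is in period 1, group 1; C is in period 2, group 14; S is in period 3, group 16; Sb is in period 5, group 15.
Moving right in a period, electrons are added to the same shell under a stronger nuclear pull, so atoms get smaller; moving down, a new shell is opened and atoms get larger.
These span different periods and groups, so the two trends combine.
C > H: the two effects oppose for this pair; the down-group effect wins (75 vs 32 pm).
S > C: the two effects oppose for this pair; the down-group effect wins (103 vs 75 pm).
Sb > S: relative to S, both the across-period and down-group shifts push Sb's atomic radius up.
Approximate values (pm): H 32, C 75, S 103, Sb 140.
So from largest to smallest: Sb > S > C > H.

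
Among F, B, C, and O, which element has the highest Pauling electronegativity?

B is in period 2, group 13; C is in period 2, group 14; O is in period 2, group 16; F is in period 2, group 17.
EN rises left→right (higher Z_eff, smaller atoms) and falls top→bottom (larger, more shielded atoms).
All lie in period 2, so electronegativity increases left to right.
The highest Pauling electronegativity among these belongs to F.

F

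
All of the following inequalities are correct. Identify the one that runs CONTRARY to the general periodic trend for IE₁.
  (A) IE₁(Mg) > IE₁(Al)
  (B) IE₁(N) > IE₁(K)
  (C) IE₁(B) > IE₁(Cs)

The general trend: IE₁ increases across a period and decreases down a group.
(A) Mg (period 3, group 2) vs Al (period 3, group 13): the stated order contradicts the simple trend.
(B) N (period 2, group 15) vs K (period 4, group 1): the stated order agrees with the simple trend.
(C) B (period 2, group 13) vs Cs (period 6, group 1): the stated order agrees with the simple trend.
The exception is (A): Al's single 3p electron is easier to remove than one from Mg's filled 3s².

(A)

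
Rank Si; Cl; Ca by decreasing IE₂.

Cl, Si, Ca

After 1 electron has been removed, what remains? Si⁺ still has 3 valence electrons; Cl⁺ still has 6 valence electrons; Ca⁺ still has 1 valence electron.
All are still removing valence electrons, so compare the +1 ions as you would atoms: IE_2 generally rises across a period (higher Z_eff) and falls down a group (larger shell), subject to the usual subshell exceptions.
Valence configurations: Si⁺ [Ne]3s²3p¹, Cl⁺ [Ne]3s²3p⁴, Ca⁺ [Ar]4s¹.
The numbers (kJ/mol): Si 1577, Cl 2298, Ca 1145.
Putting it together, IE_2: Ca < Si < Cl.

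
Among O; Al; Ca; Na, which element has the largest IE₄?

The fourth ionization energy removes an electron from the +3 ion. For each element: O³⁺ still has 3 valence electrons; Al³⁺ is the bare [Ne] core; Ca³⁺ is already 1 electron into the core; Na³⁺ is already 2 electrons into the core.
Usually core removal costs more than valence removal, but here the competition is close: a tightly held n=2 valence electron can cost more to remove than an n=3 core electron, so the actual values have to decide it.
Approximate IE_4 values (kJ/mol): O 7469, Al 11577, Ca 6491, Na 9543.
Overall IE_4 order: Ca < O < Na < Al.

Al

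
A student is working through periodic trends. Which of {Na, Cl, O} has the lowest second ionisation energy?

Cl

IE_2 is the cost of taking one more electron from the +1 cation: Na⁺ is the bare [Ne] core; Cl⁺ still has 6 valence electrons; O⁺ still has 5 valence electrons.
Pulling an electron out of a noble-gas core costs far more than removing a remaining valence electron, so Na sits at the high end of IE_2.
Valence configurations: Cl⁺ [Ne]3s²3p⁴, O⁺ [He]2s²2p³.
Tabulated IE_2 (kJ/mol): Na 4562, Cl 2298, O 3388.
Putting it together, IE_2: Cl < O < Na.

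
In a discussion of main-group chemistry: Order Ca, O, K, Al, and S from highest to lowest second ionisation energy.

O > K > S > Al > Ca

IE_2 is the cost of taking one more electron from the +1 cation: Ca⁺ still has 1 valence electron; O⁺ still has 5 valence electrons; K⁺ is the bare [Ar] core; Al⁺ still has 2 valence electrons; S⁺ still has 5 valence electrons.
Usually core removal costs more than valence removal, but here the competition is close: a tightly held n=2 valence electron can cost more to remove than an n=3 core electron, so the actual values have to decide it.
Valence configurations: Ca⁺ [Ar]4s¹, O⁺ [He]2s²2p³, Al⁺ [Ne]3s², S⁺ [Ne]3s²3p³.
The numbers (kJ/mol): Ca 1145, O 3388, K 3052, Al 1817, S 2252.
So the second ionization energies run Ca < Al < S < K < O.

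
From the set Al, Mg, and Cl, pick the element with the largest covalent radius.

Mg

Mg is in period 3, group 2; Al is in period 3, group 13; Cl is in period 3, group 17.
Atomic radius shrinks across a period as nuclear charge pulls the same shell inward, and grows down a group as new shells are added.
All lie in period 3, so atomic radius increases right to left.
The largest covalent radius among these belongs to Mg.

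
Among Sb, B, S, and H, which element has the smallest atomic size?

Across a period the added protons contract the valence shell; down a group each new principal shell makes the atom larger.
These span different periods and groups, so the two trends combine.
B > H: period and group pull opposite ways; the down-group shift dominates (85 vs 32 pm).
S > B: the two effects oppose for this pair; the down-group effect wins (103 vs 85 pm).
Sb > S: both effects reinforce here, so Sb is clearly the larger of the two.
Tabulated atomic radius (pm): H 32, B 85, S 103, Sb 140.
The smallest atomic size among these belongs to H.

H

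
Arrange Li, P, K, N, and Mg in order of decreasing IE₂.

Li, K, N, P, Mg

The second ionization energy removes an electron from the +1 ion. For each element: Li⁺ is the bare [He] core; P⁺ still has 4 valence electrons; K⁺ is the bare [Ar] core; N⁺ still has 4 valence electrons; Mg⁺ still has 1 valence electron.
Core electrons are held far more tightly than valence electrons, so K and Li top the IE_2 order.
Valence configurations: P⁺ [Ne]3s²3p², N⁺ [He]2s²2p², Mg⁺ [Ne]3s¹.
Approximate IE_2 values (kJ/mol): Li 7298, P 1907, K 3052, N 2856, Mg 1451.
So the second ionization energies run Mg < P < N < K < Li.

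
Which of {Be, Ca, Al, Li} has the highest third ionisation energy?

Be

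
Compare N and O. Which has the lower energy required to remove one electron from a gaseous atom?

N is in period 2, group 15; O is in period 2, group 16.
Removing the outermost electron gets harder across a period and easier down a group.
All lie in period 2; the across-period trend (first ionization energy increases left to right) applies, with the exception below.
Note the exception: N has a higher first ionization energy than O, contrary to the simple trend — pairing an electron in O's 2p⁴ costs repulsion energy, so O ionizes more easily than half-filled N (2p³).
Tabulated first ionization energy (kJ/mol): N 1402, O 1314.
So O has the lower energy required to remove one electron from a gaseous atom (O < N).

O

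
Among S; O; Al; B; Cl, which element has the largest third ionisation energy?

After 2 electrons have been removed, what remains? S²⁺ still has 4 valence electrons; O²⁺ still has 4 valence electrons; Al²⁺ still has 1 valence electron; B²⁺ still has 1 valence electron; Cl²⁺ still has 5 valence electrons.
All are still removing valence electrons, so compare the +2 ions as you would atoms: IE_3 generally rises across a period (higher Z_eff) and falls down a group (larger shell), subject to the usual subshell exceptions.
Valence configurations: S²⁺ [Ne]3s²3p², O²⁺ [He]2s²2p², Al²⁺ [Ne]3s¹, B²⁺ [He]2s¹, Cl²⁺ [Ne]3s²3p³.
The numbers (kJ/mol): S 3357, O 5300, Al 2745, B 3660, Cl 3822.
Overall IE_3 order: Al < S < B < Cl < O.

O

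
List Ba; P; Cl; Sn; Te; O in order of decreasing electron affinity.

O is in period 2, group 16; P is in period 3, group 15; Cl is in period 3, group 17; Sn is in period 5, group 14; Te is in period 5, group 16; Ba is in period 6, group 2.
Adding an electron releases more energy for atoms nearer the top right (short of the noble gases).
Neither a single period nor a single group — weigh both effects.
P > Ba: both effects reinforce here, so P is clearly the higher of the two.
Sn > P: this pair runs against the simple trend — see the exception note.
O > Sn: relative to Sn, both the across-period and down-group shifts push O's electron affinity up.
Te > O: this pair runs against the simple trend — see the exception note.
Cl > Te: relative to Te, both the across-period and down-group shifts push Cl's electron affinity up.
Note the exception: Sn has a higher electron affinity than P, contrary to the simple trend — adding an electron to P's half-filled np³ subshell costs electron-pairing energy.
Note the exception: Te has a higher electron affinity than O, contrary to the simple trend — O's compact 2p subshell gives strong electron–electron repulsion on the added electron.
For reference (kJ/mol): O 141, P 72, Cl 349, Sn 107, Te 190, Ba 14.
So from highest to lowest: Cl > Te > O > Sn > P > Ba.

Cl > Te > O > Sn > P > Ba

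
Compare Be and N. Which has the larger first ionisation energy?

N

First ionization energy rises across a period (greater Z_eff holds electrons more tightly) and falls down a group (valence electrons are farther from the nucleus).
All lie in period 2, so first ionization energy increases left to right.
So N has the larger first ionisation energy (N > Be).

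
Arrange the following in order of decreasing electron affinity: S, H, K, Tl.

Adding an electron releases more energy for atoms nearer the top right (short of the noble gases).
Neither a single period nor a single group — weigh both effects.
K > Tl: period and group pull opposite ways; the down-group shift dominates (48 vs 19 kJ/mol).
H > K: H sits above K in group 1, so the down-group effect alone puts H higher.
S > H: period and group pull opposite ways; the across-period shift dominates (200 vs 73 kJ/mol).
Approximate values (kJ/mol): H 73, S 200, K 48, Tl 19.
So from highest to lowest: S > H > K > Tl.

S > H > K > Tl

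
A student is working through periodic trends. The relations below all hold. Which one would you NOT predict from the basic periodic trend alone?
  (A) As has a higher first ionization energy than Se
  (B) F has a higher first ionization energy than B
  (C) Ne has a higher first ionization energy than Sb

The general trend: first ionization energy increases across a period and decreases down a group.
(A) As (period 4, group 15) vs Se (period 4, group 16): the stated order contradicts the simple trend.
(B) F (period 2, group 17) vs B (period 2, group 13): the stated order agrees with the simple trend.
(C) Ne (period 2, group 18) vs Sb (period 5, group 15): the stated order agrees with the simple trend.
The exception is (A): Se (4p⁴) ionizes more easily than half-filled As (4p³).

(A)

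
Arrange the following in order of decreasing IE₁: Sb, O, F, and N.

F, N, O, Sb

Removing the outermost electron gets harder across a period and easier down a group.
These span different periods and groups, so the two trends combine.
O > Sb: both effects reinforce here, so O is clearly the higher of the two.
N > O: this pair runs against the simple trend — see the exception note.
F > N: both are in period 2; the period trend gives F the larger value.
Note the exception: N has a higher first ionization energy than O, contrary to the simple trend — pairing an electron in O's 2p⁴ costs repulsion energy, so O ionizes more easily than half-filled N (2p³).
For reference (kJ/mol): N 1402, O 1314, F 1681, Sb 831.
So from highest to lowest: F > N > O > Sb.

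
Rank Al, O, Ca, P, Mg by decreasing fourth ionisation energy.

After 3 electrons have been removed, what remains? Al³⁺ is the bare [Ne] core; O³⁺ still has 3 valence electrons; Ca³⁺ is already 1 electron into the core; P³⁺ still has 2 valence electrons; Mg³⁺ is already 1 electron into the core.
Usually core removal costs more than valence removal, but here the competition is close: a tightly held n=2 valence electron can cost more to remove than an n=3 core electron, so the actual values have to decide it.
Valence configurations: O³⁺ [He]2s²2p¹, P³⁺ [Ne]3s².
Approximate IE_4 values (kJ/mol): Al 11577, O 7469, Ca 6491, P 4964, Mg 10543.
Putting it together, IE_4: P < Ca < O < Mg < Al.

Al > Mg > O > Ca > P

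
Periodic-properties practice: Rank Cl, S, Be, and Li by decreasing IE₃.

Be > Li > Cl > S

After 2 electrons have been removed, what remains? Cl²⁺ still has 5 valence electrons; S²⁺ still has 4 valence electrons; Be²⁺ is the bare [He] core; Li²⁺ is already 1 electron into the core.
Pulling an electron out of a noble-gas core costs far more than removing a remaining valence electron, so Li and Be sit at the high end of IE_3.
Valence configurations: Cl²⁺ [Ne]3s²3p³, S²⁺ [Ne]3s²3p².
Tabulated IE_3 (kJ/mol): Cl 3822, S 3357, Be 14849, Li 11815.
Overall IE_3 order: S < Cl < Li < Be.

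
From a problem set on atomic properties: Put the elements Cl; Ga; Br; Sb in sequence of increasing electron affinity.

Ga < Sb < Br < Cl

Cl is in period 3, group 17; Ga is in period 4, group 13; Br is in period 4, group 17; Sb is in period 5, group 15.
EA tends to increase across a period and decrease down a group, though the pattern is less regular than for IE or radius.
Here both period and group differ, so the two effects have to be weighed against each other.
Sb > Ga: period and group pull opposite ways; the across-period shift dominates (103 vs 29 kJ/mol).
Br > Sb: both effects reinforce here, so Br is clearly the higher of the two.
Cl > Br: they share group 17; the group trend gives Cl the larger value.
Approximate values (kJ/mol): Cl 349, Ga 29, Br 325, Sb 103.
So from lowest to highest: Ga < Sb < Br < Cl.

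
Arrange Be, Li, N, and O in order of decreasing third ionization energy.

Be > Li > O > N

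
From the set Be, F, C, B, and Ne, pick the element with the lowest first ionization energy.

Be is in period 2, group 2; B is in period 2, group 13; C is in period 2, group 14; F is in period 2, group 17; Ne is in period 2, group 18.
Across a period the outer electron is held more tightly (higher IE₁); down a group it sits in a higher shell, more shielded, and comes off more easily.
All lie in period 2; the across-period trend (first ionization energy increases left to right) applies, with the exception below.
Note the exception: Be has a higher first ionization energy than B, contrary to the simple trend — removing B's lone 2p electron is easier than breaking Be's filled 2s².
Tabulated first ionization energy (kJ/mol): Be 900, B 801, C 1086, F 1681, Ne 2081.
The lowest first ionization energy among these belongs to B.

B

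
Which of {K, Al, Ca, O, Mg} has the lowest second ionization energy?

Ca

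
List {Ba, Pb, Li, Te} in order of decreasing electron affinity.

Li is in period 2, group 1; Te is in period 5, group 16; Ba is in period 6, group 2; Pb is in period 6, group 14.
EA tends to increase across a period and decrease down a group, though the pattern is less regular than for IE or radius.
These span different periods and groups, so the two trends combine.
Pb > Ba: Pb lies to the right of Ba in period 6, so the across-period effect alone puts Pb higher.
Li > Pb: the two effects oppose for this pair; the down-group effect wins (60 vs 35 kJ/mol).
Te > Li: period and group pull opposite ways; the across-period shift dominates (190 vs 60 kJ/mol).
For reference (kJ/mol): Li 60, Te 190, Ba 14, Pb 35.
So from highest to lowest: Te > Li > Pb > Ba.

Te, Li, Pb, Ba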